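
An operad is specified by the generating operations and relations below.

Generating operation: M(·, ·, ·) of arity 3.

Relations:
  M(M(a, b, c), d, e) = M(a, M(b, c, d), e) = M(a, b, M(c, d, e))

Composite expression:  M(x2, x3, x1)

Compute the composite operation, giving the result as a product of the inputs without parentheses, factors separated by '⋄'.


x2 ⋄ x3 ⋄ x1

The M-tree's shape is irrelevant; the x-reading-order decides.
M(x2, x3, x1) reduces to x2 ⋄ x3 ⋄ x1


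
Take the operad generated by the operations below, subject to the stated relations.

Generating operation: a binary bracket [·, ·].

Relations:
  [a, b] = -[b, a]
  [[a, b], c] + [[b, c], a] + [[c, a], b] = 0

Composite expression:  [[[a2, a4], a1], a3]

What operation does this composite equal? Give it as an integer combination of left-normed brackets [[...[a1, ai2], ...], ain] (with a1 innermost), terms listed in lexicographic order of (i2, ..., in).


Left-normed coefficients sit on the a1-initial expansion words.
Composite bracket: [[[a2, a4], a1], a3]
Full expansion: 8 signed words from ab - ba (2^3 = 8).
Only words starting with a1 matter:
  a1a2a4a3 (sign -1) contributes -[[[a1, a2], a4], a3]
  a1a4a2a3 (sign +1) contributes +[[[a1, a4], a2], a3]

-[[[a1, a2], a4], a3] + [[[a1, a4], a2], a3]


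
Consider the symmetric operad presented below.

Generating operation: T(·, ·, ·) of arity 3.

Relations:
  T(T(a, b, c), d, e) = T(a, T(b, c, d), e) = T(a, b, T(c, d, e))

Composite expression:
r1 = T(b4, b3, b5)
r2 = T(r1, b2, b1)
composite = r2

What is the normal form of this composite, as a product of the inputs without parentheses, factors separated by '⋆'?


Every regrouping of T is equal, so read the b-inputs in written order.
T(b4, b3, b5) reduces to b4 ⋆ b3 ⋆ b5
T(T(b4, b3, b5), b2, b1) reduces to b4 ⋆ b3 ⋆ b5 ⋆ b2 ⋆ b1

b4 ⋆ b3 ⋆ b5 ⋆ b2 ⋆ b1


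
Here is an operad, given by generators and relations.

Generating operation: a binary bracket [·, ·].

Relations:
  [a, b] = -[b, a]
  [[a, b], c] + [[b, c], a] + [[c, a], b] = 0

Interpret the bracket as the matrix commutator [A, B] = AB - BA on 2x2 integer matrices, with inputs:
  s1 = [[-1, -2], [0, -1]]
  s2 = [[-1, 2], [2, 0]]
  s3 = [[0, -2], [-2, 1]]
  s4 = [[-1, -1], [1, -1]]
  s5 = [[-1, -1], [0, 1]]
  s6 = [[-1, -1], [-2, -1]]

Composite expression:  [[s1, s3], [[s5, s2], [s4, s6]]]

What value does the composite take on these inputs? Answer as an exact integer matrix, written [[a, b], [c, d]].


[[-48, 240], [-192, 48]]


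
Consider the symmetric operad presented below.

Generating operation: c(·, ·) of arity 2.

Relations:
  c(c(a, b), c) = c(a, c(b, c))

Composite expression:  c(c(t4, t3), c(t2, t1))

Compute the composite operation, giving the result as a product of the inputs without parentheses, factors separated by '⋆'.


Under associativity of c, the answer is the t's in reading order.
c(t4, t3) spells out as t4 ⋆ t3
c(t2, t1) spells out as t2 ⋆ t1
c(c(t4, t3), c(t2, t1)) spells out as t4 ⋆ t3 ⋆ t2 ⋆ t1

t4 ⋆ t3 ⋆ t2 ⋆ t1


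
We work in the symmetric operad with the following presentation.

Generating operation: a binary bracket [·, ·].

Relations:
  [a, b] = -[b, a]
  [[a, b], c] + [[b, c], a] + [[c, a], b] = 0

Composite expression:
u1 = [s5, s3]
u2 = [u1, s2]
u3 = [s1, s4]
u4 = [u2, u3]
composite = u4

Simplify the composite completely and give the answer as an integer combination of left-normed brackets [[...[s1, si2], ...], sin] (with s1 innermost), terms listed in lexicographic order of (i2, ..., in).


In the tensor algebra, words opening s1 carry the s1-anchored form.
Composite bracket: [[[s5, s3], s2], [s1, s4]]
Applying ab - ba throughout gives 16 signed words (2^4 = 16).
Words beginning with s1 determine it all:
  the word s1s4s2s3s5 carries sign -1 and contributes -[[[[s1, s4], s2], s3], s5]
  the word s1s4s2s5s3 carries sign +1 and contributes +[[[[s1, s4], s2], s5], s3]
  the word s1s4s3s5s2 carries sign +1 and contributes +[[[[s1, s4], s3], s5], s2]
  the word s1s4s5s3s2 carries sign -1 and contributes -[[[[s1, s4], s5], s3], s2]

-[[[[s1, s4], s2], s3], s5] + [[[[s1, s4], s2], s5], s3] + [[[[s1, s4], s3], s5], s2] - [[[[s1, s4], s5], s3], s2]


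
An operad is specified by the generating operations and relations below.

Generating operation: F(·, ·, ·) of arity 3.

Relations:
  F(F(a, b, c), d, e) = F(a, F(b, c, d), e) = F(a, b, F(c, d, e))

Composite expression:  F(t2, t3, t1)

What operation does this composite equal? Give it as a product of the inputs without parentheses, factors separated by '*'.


t2 * t3 * t1

Every regrouping of F is equal, so read the t-inputs in written order.
F(t2, t3, t1) spells out as t2 * t3 * t1


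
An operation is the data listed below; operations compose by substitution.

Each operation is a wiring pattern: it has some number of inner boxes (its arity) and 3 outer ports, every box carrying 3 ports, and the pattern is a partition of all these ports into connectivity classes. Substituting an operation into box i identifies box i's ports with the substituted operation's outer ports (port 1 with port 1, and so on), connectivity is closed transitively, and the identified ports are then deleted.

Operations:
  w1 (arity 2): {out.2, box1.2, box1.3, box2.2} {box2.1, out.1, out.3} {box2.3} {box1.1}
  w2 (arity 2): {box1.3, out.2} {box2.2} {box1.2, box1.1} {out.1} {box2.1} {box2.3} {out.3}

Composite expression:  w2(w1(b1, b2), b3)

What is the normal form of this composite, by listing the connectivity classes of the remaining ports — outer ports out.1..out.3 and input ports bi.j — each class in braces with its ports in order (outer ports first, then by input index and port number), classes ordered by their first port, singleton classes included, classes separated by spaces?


{out.1} {out.2, b1.2, b1.3, b2.1, b2.2} {out.3} {b1.1} {b2.3} {b3.1} {b3.2} {b3.3}

Connectivity passes through glued w2-boundaries; trace each wire chain.
stage w1: inputs (b1, b2), connectivity {out.1, out.3, b2.1} {out.2, b1.2, b1.3, b2.2} {b1.1} {b2.3}, out.j its boundary
stage w2: inputs (b1, b2, b3), connectivity {out.1} {out.2, b1.2, b1.3, b2.1, b2.2} {out.3} {b1.1} {b2.3} {b3.1} {b3.2} {b3.3}, out.j its boundary


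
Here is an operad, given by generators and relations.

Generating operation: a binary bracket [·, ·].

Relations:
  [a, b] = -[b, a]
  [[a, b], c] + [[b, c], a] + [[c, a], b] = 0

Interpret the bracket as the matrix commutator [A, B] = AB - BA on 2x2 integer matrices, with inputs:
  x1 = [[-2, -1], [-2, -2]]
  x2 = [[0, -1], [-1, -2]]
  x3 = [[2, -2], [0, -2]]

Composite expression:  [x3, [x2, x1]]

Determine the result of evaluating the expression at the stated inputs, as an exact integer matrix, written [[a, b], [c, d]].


[[-8, -4], [-16, 8]]

[x2, x1] = [[1, -2], [4, -1]]
[x3, [x2, x1]] = [[-8, -4], [-16, 8]]


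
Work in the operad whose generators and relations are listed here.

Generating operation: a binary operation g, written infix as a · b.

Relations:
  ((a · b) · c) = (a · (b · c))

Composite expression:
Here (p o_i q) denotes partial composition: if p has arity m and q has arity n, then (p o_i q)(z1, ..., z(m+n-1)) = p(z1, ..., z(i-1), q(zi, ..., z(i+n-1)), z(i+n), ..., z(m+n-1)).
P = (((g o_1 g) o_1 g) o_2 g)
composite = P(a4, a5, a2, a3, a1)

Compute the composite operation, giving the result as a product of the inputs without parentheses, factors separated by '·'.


a4 · a5 · a2 · a3 · a1

Under associativity of g, the answer is the a's in reading order.
(a5 · a2) reduces to a5 · a2
(a4 · (a5 · a2)) reduces to a4 · a5 · a2
((a4 · (a5 · a2)) · a3) reduces to a4 · a5 · a2 · a3
(((a4 · (a5 · a2)) · a3) · a1) reduces to a4 · a5 · a2 · a3 · a1


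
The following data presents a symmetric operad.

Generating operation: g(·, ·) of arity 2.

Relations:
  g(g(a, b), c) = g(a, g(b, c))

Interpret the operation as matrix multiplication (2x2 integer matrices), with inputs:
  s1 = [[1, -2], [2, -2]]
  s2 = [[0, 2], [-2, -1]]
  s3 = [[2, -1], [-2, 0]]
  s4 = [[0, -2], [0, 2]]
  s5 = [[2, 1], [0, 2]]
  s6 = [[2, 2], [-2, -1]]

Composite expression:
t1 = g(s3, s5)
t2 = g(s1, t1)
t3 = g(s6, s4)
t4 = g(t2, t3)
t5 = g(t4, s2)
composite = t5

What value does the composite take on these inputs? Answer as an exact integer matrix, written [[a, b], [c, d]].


[[-16, -8], [-16, -8]]

g(s3, s5) = [[4, 0], [-4, -2]]
g(s1, g(s3, s5)) = [[12, 4], [16, 4]]
g(s6, s4) = [[0, 0], [0, 2]]
g(g(s1, g(s3, s5)), g(s6, s4)) = [[0, 8], [0, 8]]
g(g(g(s1, g(s3, s5)), g(s6, s4)), s2) = [[-16, -8], [-16, -8]]


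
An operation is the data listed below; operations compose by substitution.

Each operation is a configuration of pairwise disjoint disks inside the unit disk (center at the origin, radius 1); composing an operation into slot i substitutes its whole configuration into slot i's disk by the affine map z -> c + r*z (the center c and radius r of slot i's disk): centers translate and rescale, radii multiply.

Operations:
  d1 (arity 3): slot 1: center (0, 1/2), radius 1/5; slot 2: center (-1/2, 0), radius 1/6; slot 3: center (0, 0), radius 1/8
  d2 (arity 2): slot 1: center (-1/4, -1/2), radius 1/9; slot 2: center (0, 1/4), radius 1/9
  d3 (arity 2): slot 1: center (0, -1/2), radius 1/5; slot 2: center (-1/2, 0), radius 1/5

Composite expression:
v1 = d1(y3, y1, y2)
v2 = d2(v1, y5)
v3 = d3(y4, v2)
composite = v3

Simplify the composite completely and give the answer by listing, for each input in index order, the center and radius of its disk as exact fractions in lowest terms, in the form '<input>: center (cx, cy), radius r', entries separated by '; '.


y1: center (-101/180, -1/10), radius 1/270; y2: center (-11/20, -1/10), radius 1/360; y3: center (-11/20, -4/45), radius 1/225; y4: center (0, -1/2), radius 1/5; y5: center (-1/2, 1/20), radius 1/45


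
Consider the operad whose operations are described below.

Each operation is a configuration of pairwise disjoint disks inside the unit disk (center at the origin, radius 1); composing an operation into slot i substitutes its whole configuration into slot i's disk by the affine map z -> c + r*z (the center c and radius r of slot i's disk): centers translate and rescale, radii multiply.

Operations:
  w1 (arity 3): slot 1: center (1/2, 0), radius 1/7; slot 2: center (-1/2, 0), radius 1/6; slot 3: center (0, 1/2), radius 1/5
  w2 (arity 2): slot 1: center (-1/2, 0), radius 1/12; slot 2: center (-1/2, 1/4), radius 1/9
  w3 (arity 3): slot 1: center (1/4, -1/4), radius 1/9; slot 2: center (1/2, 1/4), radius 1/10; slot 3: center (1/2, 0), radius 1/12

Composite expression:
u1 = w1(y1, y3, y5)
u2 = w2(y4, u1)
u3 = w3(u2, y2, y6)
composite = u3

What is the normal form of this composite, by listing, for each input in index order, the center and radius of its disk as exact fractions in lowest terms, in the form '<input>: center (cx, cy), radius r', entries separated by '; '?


Affine substitution under w3: radii multiply and y-centers shift.
input y4: applying the 2 nested substitutions gives center (7/36, -1/4), radius 1/108
input y1: applying the 3 nested substitutions gives center (65/324, -2/9), radius 1/567
input y3: applying the 3 nested substitutions gives center (61/324, -2/9), radius 1/486
input y5: applying the 3 nested substitutions gives center (7/36, -35/162), radius 1/405
input y2: applying the 1 nested substitution gives center (1/2, 1/4), radius 1/10
input y6: applying the 1 nested substitution gives center (1/2, 0), radius 1/12

y1: center (65/324, -2/9), radius 1/567; y2: center (1/2, 1/4), radius 1/10; y3: center (61/324, -2/9), radius 1/486; y4: center (7/36, -1/4), radius 1/108; y5: center (7/36, -35/162), radius 1/405; y6: center (1/2, 0), radius 1/12


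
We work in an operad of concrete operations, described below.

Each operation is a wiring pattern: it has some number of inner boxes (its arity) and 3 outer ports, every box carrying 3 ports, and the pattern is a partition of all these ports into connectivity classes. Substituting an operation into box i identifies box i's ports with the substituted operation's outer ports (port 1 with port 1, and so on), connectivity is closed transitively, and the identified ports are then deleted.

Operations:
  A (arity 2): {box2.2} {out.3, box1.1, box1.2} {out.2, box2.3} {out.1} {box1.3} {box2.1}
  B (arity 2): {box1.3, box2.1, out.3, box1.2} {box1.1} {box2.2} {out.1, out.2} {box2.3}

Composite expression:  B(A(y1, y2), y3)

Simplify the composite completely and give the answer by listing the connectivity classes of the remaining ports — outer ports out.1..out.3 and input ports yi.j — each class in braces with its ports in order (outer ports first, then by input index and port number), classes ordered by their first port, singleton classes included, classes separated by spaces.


{out.1, out.2} {out.3, y1.1, y1.2, y2.3, y3.1} {y1.3} {y2.1} {y2.2} {y3.2} {y3.3}


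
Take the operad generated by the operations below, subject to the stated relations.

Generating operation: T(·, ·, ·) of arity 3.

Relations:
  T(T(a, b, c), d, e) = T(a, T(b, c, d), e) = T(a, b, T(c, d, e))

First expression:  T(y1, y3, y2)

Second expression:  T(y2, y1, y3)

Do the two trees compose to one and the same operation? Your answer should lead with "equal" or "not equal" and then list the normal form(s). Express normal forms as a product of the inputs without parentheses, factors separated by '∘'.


not equal — first y1 ∘ y3 ∘ y2, second y2 ∘ y1 ∘ y3

Normal form of the first expression: y1 ∘ y3 ∘ y2
Normal form of the second expression: y2 ∘ y1 ∘ y3
No match — not equal.


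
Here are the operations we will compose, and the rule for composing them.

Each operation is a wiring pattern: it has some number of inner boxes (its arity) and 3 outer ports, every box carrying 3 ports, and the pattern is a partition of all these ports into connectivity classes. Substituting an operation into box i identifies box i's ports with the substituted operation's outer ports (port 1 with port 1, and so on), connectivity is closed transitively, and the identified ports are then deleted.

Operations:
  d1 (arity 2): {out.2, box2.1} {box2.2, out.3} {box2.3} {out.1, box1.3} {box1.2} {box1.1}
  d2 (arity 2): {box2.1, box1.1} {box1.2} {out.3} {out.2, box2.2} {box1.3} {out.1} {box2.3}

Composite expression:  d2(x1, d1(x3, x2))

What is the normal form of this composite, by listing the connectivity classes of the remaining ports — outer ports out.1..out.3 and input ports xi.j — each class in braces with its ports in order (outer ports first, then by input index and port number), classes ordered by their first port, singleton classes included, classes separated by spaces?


{out.1} {out.2, x2.1} {out.3} {x1.1, x3.3} {x1.2} {x1.3} {x2.2} {x2.3} {x3.1} {x3.2}

After gluing at d2, chains via deleted ports link the x-ports.
d1 over (x3, x2) gives {out.1, x3.3} {out.2, x2.1} {out.3, x2.2} {x2.3} {x3.1} {x3.2}, out.j being that stage's outer ports
d2 over (x1, x3, x2) gives {out.1} {out.2, x2.1} {out.3} {x1.1, x3.3} {x1.2} {x1.3} {x2.2} {x2.3} {x3.1} {x3.2}, out.j being that stage's outer ports


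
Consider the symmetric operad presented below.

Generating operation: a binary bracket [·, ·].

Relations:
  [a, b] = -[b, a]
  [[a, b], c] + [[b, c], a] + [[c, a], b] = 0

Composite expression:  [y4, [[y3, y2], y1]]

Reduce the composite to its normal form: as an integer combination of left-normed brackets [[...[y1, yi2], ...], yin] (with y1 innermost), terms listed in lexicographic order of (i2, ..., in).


Left-normed coefficients sit on the y1-initial expansion words.
Composite bracket: [y4, [[y3, y2], y1]]
Applying ab - ba throughout gives 8 signed words (2^3 = 8).
Keep just the words that open with y1:
  from y1y2y3y4, sign -1: term -[[[y1, y2], y3], y4]
  from y1y3y2y4, sign +1: term +[[[y1, y3], y2], y4]

-[[[y1, y2], y3], y4] + [[[y1, y3], y2], y4]


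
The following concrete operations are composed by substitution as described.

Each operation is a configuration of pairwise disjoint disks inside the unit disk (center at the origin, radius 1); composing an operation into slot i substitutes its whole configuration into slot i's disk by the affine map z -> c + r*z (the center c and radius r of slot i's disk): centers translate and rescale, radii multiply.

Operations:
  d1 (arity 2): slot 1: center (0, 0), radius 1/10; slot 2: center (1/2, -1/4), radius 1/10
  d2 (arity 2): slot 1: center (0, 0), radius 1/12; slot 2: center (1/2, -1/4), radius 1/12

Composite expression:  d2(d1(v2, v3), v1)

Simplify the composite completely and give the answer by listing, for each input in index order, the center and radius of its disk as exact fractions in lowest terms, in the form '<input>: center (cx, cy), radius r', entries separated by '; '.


v1: center (1/2, -1/4), radius 1/12; v2: center (0, 0), radius 1/120; v3: center (1/24, -1/48), radius 1/120

Each v-disk chains the slot maps above it in d2; radii multiply.
v2: after 2 affine steps, its disk has center (0, 0), radius 1/120
v3: after 2 affine steps, its disk has center (1/24, -1/48), radius 1/120
v1: after 1 affine step, its disk has center (1/2, -1/4), radius 1/12


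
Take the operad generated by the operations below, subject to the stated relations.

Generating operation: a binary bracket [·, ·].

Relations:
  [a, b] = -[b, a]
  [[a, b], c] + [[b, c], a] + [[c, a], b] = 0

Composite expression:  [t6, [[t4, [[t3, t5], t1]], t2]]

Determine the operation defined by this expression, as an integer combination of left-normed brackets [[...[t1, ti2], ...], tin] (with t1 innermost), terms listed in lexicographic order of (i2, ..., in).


-[[[[[t1, t3], t5], t4], t2], t6] + [[[[[t1, t5], t3], t4], t2], t6]


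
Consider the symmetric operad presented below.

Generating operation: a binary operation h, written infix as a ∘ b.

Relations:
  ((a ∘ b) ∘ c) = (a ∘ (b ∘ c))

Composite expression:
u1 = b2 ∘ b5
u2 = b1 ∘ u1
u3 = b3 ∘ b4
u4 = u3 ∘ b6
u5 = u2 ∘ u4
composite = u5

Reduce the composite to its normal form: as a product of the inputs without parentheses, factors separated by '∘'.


Every regrouping of h is equal, so read the b-inputs in written order.
(b2 ∘ b5) flattens to b2 ∘ b5
(b1 ∘ (b2 ∘ b5)) flattens to b1 ∘ b2 ∘ b5
(b3 ∘ b4) flattens to b3 ∘ b4
((b3 ∘ b4) ∘ b6) flattens to b3 ∘ b4 ∘ b6
((b1 ∘ (b2 ∘ b5)) ∘ ((b3 ∘ b4) ∘ b6)) flattens to b1 ∘ b2 ∘ b5 ∘ b3 ∘ b4 ∘ b6

b1 ∘ b2 ∘ b5 ∘ b3 ∘ b4 ∘ b6


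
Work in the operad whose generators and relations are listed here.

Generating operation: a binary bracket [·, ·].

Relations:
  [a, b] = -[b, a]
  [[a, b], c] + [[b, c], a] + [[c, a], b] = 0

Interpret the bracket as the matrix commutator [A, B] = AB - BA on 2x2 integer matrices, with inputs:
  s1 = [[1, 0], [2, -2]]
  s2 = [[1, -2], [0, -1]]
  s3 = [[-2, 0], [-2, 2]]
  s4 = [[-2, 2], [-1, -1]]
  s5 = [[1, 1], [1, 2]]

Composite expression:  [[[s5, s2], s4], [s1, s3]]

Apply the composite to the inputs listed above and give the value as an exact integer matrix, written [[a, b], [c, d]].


[s5, s2] = [[2, 0], [2, -2]]
[[s5, s2], s4] = [[-4, 8], [2, 4]]
[s1, s3] = [[0, 0], [-2, 0]]
[[[s5, s2], s4], [s1, s3]] = [[-16, 0], [-16, 16]]

[[-16, 0], [-16, 16]]


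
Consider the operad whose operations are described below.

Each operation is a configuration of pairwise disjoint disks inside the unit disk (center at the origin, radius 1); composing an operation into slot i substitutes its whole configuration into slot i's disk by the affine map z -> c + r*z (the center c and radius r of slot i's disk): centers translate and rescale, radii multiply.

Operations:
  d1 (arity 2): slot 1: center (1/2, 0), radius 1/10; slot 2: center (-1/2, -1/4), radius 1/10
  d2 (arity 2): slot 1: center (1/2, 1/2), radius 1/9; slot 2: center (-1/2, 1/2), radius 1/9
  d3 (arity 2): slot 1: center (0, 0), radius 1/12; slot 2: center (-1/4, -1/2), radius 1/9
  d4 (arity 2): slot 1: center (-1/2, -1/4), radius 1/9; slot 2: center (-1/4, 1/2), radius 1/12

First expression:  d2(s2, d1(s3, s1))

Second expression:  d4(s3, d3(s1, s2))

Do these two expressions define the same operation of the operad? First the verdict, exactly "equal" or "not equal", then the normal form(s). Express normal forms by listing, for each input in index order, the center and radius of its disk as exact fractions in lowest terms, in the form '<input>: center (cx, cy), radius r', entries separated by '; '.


not equal; the first gives s1: center (-5/9, 17/36), radius 1/90; s2: center (1/2, 1/2), radius 1/9; s3: center (-4/9, 1/2), radius 1/90 and the second s1: center (-1/4, 1/2), radius 1/144; s2: center (-13/48, 11/24), radius 1/108; s3: center (-1/2, -1/4), radius 1/9

The first composite normalizes to s1: center (-5/9, 17/36), radius 1/90; s2: center (1/2, 1/2), radius 1/9; s3: center (-4/9, 1/2), radius 1/90
The second composite normalizes to s1: center (-1/4, 1/2), radius 1/144; s2: center (-13/48, 11/24), radius 1/108; s3: center (-1/2, -1/4), radius 1/9
Different reductions; not equal.


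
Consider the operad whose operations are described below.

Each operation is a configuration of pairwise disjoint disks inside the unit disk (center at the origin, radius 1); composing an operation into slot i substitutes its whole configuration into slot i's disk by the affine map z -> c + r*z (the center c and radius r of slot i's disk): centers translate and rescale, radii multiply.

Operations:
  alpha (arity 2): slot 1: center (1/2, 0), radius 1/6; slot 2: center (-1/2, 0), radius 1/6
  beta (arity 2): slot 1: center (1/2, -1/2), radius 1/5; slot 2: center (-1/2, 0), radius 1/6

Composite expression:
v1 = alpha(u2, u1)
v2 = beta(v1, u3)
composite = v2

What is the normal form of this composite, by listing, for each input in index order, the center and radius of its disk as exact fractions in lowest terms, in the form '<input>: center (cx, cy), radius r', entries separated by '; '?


u1: center (2/5, -1/2), radius 1/30; u2: center (3/5, -1/2), radius 1/30; u3: center (-1/2, 0), radius 1/6

Only the slot chain above each u matters under beta; compose those maps.
tracing u2 down its 2-map path: center (3/5, -1/2), radius 1/30
tracing u1 down its 2-map path: center (2/5, -1/2), radius 1/30
tracing u3 down its 1-map path: center (-1/2, 0), radius 1/6


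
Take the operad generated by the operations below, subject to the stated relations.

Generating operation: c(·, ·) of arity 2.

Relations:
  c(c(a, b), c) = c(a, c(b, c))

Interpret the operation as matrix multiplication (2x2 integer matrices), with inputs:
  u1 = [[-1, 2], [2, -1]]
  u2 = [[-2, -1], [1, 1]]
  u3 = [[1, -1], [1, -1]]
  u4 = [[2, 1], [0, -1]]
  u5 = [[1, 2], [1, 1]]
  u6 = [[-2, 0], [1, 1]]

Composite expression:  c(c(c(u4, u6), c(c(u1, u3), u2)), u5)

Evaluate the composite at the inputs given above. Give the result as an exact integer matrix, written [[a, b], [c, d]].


[[10, 16], [10, 16]]

c(u4, u6) = [[-3, 1], [-1, -1]]
c(u1, u3) = [[1, -1], [1, -1]]
c(c(u1, u3), u2) = [[-3, -2], [-3, -2]]
c(c(u4, u6), c(c(u1, u3), u2)) = [[6, 4], [6, 4]]
c(c(c(u4, u6), c(c(u1, u3), u2)), u5) = [[10, 16], [10, 16]]


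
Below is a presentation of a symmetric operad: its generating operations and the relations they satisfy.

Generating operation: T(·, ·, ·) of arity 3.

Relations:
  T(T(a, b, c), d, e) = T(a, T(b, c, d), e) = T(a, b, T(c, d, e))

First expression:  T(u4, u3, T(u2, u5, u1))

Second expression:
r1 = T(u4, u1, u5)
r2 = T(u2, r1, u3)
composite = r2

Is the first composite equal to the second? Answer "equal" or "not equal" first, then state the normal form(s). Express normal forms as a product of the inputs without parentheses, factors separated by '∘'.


not equal; the first gives u4 ∘ u3 ∘ u2 ∘ u5 ∘ u1 and the second u2 ∘ u4 ∘ u1 ∘ u5 ∘ u3

The first expression, normalized: u4 ∘ u3 ∘ u2 ∘ u5 ∘ u1
The second expression, normalized: u2 ∘ u4 ∘ u1 ∘ u5 ∘ u3
Different reductions; not equal.


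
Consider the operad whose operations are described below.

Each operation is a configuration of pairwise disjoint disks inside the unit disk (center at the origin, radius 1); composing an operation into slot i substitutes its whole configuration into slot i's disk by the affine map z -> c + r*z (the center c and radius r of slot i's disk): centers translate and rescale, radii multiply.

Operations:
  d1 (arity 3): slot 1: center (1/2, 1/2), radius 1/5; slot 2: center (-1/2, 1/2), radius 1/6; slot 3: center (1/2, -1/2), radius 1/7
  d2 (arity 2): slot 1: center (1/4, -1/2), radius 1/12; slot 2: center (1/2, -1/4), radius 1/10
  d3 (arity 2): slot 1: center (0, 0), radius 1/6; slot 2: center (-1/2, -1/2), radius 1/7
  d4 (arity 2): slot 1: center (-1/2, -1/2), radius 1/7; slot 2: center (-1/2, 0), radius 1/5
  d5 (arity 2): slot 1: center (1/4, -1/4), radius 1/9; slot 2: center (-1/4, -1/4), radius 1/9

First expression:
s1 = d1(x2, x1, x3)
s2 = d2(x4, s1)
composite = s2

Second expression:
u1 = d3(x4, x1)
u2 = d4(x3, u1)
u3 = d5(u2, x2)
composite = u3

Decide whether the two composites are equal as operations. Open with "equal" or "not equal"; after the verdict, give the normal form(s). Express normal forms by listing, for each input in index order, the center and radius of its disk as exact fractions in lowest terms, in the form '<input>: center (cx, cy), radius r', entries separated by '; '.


Reducing the first expression gives x1: center (9/20, -1/5), radius 1/60; x2: center (11/20, -1/5), radius 1/50; x3: center (11/20, -3/10), radius 1/70; x4: center (1/4, -1/2), radius 1/12
Reducing the second expression gives x1: center (11/60, -47/180), radius 1/315; x2: center (-1/4, -1/4), radius 1/9; x3: center (7/36, -11/36), radius 1/63; x4: center (7/36, -1/4), radius 1/270
Different reductions; not equal.

not equal — first x1: center (9/20, -1/5), radius 1/60; x2: center (11/20, -1/5), radius 1/50; x3: center (11/20, -3/10), radius 1/70; x4: center (1/4, -1/2), radius 1/12, second x1: center (11/60, -47/180), radius 1/315; x2: center (-1/4, -1/4), radius 1/9; x3: center (7/36, -11/36), radius 1/63; x4: center (7/36, -1/4), radius 1/270


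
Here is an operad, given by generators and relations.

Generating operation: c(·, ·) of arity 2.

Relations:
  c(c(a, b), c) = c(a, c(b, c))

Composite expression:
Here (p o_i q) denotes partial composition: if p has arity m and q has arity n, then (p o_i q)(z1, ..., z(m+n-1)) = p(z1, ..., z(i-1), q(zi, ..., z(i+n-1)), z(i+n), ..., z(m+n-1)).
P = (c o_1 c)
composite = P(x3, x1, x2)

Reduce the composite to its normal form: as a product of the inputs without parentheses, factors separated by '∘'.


Key point: c is associative — brackets drop, the x-order remains.
c(x3, x1) unparenthesizes to x3 ∘ x1
c(c(x3, x1), x2) unparenthesizes to x3 ∘ x1 ∘ x2

x3 ∘ x1 ∘ x2


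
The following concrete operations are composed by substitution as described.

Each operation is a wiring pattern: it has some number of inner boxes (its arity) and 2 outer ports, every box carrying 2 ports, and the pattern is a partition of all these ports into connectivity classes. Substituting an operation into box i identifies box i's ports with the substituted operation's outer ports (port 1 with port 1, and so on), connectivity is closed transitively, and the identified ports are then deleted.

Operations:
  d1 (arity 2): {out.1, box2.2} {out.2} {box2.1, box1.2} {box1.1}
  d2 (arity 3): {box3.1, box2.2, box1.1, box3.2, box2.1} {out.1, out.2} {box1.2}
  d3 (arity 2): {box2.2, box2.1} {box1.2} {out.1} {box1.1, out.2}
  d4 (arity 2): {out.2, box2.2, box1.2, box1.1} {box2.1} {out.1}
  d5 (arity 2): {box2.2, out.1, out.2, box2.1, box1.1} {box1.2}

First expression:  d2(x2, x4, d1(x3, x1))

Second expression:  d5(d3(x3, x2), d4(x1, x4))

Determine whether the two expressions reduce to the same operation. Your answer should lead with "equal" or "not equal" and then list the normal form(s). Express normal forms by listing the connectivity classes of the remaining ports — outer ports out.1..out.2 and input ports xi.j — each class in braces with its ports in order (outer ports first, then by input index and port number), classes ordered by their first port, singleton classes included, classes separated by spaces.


not equal: they reduce to {out.1, out.2} {x1.1, x3.2} {x1.2, x2.1, x4.1, x4.2} {x2.2} {x3.1} and {out.1, out.2, x1.1, x1.2, x4.2} {x2.1, x2.2} {x3.1} {x3.2} {x4.1}

Normal form of the first expression: {out.1, out.2} {x1.1, x3.2} {x1.2, x2.1, x4.1, x4.2} {x2.2} {x3.1}
Normal form of the second expression: {out.1, out.2, x1.1, x1.2, x4.2} {x2.1, x2.2} {x3.1} {x3.2} {x4.1}
The forms do not match — not equal.


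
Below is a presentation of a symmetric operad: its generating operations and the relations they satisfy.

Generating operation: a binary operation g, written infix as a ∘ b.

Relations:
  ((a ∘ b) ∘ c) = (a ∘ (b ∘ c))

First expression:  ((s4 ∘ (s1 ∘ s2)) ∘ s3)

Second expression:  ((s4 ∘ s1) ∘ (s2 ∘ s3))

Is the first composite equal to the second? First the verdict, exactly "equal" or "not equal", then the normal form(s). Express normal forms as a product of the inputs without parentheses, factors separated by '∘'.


The first expression reduces to s4 ∘ s1 ∘ s2 ∘ s3
The second expression reduces to s4 ∘ s1 ∘ s2 ∘ s3
Identical normal forms: equal.

equal: each reduces to s4 ∘ s1 ∘ s2 ∘ s3


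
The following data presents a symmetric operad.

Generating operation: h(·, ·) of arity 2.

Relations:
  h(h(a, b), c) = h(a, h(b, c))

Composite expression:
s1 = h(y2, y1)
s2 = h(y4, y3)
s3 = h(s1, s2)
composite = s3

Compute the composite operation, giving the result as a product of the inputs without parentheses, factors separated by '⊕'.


Key point: h is associative — brackets drop, the y-order remains.
h(y2, y1) flattens to y2 ⊕ y1
h(y4, y3) flattens to y4 ⊕ y3
h(h(y2, y1), h(y4, y3)) flattens to y2 ⊕ y1 ⊕ y4 ⊕ y3

y2 ⊕ y1 ⊕ y4 ⊕ y3


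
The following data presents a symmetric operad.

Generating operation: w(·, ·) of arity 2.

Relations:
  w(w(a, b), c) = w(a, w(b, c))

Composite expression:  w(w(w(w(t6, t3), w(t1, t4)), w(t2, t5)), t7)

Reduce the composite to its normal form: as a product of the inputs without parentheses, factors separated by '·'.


t6 · t3 · t1 · t4 · t2 · t5 · t7

All parenthesizations of w agree; list the t-inputs left to right.
w(t6, t3) flattens to t6 · t3
w(t1, t4) flattens to t1 · t4
w(w(t6, t3), w(t1, t4)) flattens to t6 · t3 · t1 · t4
w(t2, t5) flattens to t2 · t5
w(w(w(t6, t3), w(t1, t4)), w(t2, t5)) flattens to t6 · t3 · t1 · t4 · t2 · t5
w(w(w(w(t6, t3), w(t1, t4)), w(t2, t5)), t7) flattens to t6 · t3 · t1 · t4 · t2 · t5 · t7


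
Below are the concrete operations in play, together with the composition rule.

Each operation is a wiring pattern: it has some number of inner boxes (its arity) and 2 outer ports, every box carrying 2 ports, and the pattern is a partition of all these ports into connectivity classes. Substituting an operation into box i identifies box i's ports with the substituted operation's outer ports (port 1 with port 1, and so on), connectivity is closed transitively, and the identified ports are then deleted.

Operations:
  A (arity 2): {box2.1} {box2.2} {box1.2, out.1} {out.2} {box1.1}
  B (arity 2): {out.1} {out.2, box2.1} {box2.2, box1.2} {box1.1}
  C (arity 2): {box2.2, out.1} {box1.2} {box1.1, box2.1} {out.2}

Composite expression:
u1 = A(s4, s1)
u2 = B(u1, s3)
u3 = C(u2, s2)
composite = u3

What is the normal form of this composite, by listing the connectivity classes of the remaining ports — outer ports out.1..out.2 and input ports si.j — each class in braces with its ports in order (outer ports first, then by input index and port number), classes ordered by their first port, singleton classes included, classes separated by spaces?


{out.1, s2.2} {out.2} {s1.1} {s1.2} {s2.1} {s3.1} {s3.2} {s4.1} {s4.2}

After gluing at C, chains via deleted ports link the s-ports.
stage A: inputs (s4, s1), connectivity {out.1, s4.2} {out.2} {s1.1} {s1.2} {s4.1}, out.j its boundary
stage B: inputs (s4, s1, s3), connectivity {out.1} {out.2, s3.1} {s1.1} {s1.2} {s3.2} {s4.1} {s4.2}, out.j its boundary
stage C: inputs (s4, s1, s3, s2), connectivity {out.1, s2.2} {out.2} {s1.1} {s1.2} {s2.1} {s3.1} {s3.2} {s4.1} {s4.2}, out.j its boundary


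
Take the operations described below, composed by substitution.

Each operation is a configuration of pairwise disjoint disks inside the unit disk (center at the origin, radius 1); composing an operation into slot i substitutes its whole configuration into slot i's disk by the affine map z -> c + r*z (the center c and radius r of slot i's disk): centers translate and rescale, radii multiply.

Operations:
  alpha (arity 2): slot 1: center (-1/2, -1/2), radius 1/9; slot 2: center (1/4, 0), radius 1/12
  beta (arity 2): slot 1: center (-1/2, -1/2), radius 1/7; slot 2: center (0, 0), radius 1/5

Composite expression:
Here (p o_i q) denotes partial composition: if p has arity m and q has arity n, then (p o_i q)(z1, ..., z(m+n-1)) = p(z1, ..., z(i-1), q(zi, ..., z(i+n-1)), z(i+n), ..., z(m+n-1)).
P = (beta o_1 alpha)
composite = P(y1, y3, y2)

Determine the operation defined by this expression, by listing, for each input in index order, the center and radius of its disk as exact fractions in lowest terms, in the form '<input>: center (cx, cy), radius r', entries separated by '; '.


y1: center (-4/7, -4/7), radius 1/63; y2: center (0, 0), radius 1/5; y3: center (-13/28, -1/2), radius 1/84

Each y-disk chains the slot maps above it in beta; radii multiply.
y1: after 2 affine steps, its disk has center (-4/7, -4/7), radius 1/63
y3: after 2 affine steps, its disk has center (-13/28, -1/2), radius 1/84
y2: after 1 affine step, its disk has center (0, 0), radius 1/5


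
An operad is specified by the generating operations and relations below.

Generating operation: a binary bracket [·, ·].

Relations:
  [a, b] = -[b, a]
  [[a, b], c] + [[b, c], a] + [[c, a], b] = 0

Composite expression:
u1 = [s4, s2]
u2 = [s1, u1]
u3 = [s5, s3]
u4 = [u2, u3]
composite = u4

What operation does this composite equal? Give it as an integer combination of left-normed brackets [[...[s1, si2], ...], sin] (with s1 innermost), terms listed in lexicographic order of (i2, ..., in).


In the tensor algebra, words opening s1 carry the s1-anchored form.
Composite bracket: [[s1, [s4, s2]], [s5, s3]]
Full expansion: 16 signed words from ab - ba (2^4 = 16).
Only words starting with s1 matter:
  sign of s1s2s4s3s5 is +1, so it contributes +[[[[s1, s2], s4], s3], s5]
  sign of s1s2s4s5s3 is -1, so it contributes -[[[[s1, s2], s4], s5], s3]
  sign of s1s4s2s3s5 is -1, so it contributes -[[[[s1, s4], s2], s3], s5]
  sign of s1s4s2s5s3 is +1, so it contributes +[[[[s1, s4], s2], s5], s3]

[[[[s1, s2], s4], s3], s5] - [[[[s1, s2], s4], s5], s3] - [[[[s1, s4], s2], s3], s5] + [[[[s1, s4], s2], s5], s3]


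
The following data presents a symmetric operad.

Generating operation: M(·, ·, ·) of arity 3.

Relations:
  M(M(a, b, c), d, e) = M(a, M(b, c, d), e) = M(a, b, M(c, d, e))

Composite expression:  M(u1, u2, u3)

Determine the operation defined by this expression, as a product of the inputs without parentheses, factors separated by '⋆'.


u1 ⋆ u2 ⋆ u3

Key point: M is associative — brackets drop, the u-order remains.
M(u1, u2, u3) reduces to u1 ⋆ u2 ⋆ u3


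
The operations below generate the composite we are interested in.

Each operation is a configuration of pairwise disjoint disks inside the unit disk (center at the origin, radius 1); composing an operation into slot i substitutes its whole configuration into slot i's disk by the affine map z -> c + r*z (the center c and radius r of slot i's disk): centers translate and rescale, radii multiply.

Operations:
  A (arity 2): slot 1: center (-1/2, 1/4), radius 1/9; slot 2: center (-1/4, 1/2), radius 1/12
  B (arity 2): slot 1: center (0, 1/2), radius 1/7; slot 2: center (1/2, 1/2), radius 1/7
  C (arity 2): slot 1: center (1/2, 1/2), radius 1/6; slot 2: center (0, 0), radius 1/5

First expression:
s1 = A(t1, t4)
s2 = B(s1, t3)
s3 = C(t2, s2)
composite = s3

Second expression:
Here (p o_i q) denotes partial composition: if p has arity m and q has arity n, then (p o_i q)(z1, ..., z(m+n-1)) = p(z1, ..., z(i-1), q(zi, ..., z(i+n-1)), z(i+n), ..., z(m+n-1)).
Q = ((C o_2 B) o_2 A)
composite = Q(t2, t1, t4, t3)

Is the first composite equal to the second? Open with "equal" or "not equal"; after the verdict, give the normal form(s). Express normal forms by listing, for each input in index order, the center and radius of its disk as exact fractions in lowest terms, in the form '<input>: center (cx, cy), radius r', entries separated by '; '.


equal: each reduces to t1: center (-1/70, 3/28), radius 1/315; t2: center (1/2, 1/2), radius 1/6; t3: center (1/10, 1/10), radius 1/35; t4: center (-1/140, 4/35), radius 1/420

Reducing the first expression gives t1: center (-1/70, 3/28), radius 1/315; t2: center (1/2, 1/2), radius 1/6; t3: center (1/10, 1/10), radius 1/35; t4: center (-1/140, 4/35), radius 1/420
Reducing the second expression gives t1: center (-1/70, 3/28), radius 1/315; t2: center (1/2, 1/2), radius 1/6; t3: center (1/10, 1/10), radius 1/35; t4: center (-1/140, 4/35), radius 1/420
The forms coincide; equal.


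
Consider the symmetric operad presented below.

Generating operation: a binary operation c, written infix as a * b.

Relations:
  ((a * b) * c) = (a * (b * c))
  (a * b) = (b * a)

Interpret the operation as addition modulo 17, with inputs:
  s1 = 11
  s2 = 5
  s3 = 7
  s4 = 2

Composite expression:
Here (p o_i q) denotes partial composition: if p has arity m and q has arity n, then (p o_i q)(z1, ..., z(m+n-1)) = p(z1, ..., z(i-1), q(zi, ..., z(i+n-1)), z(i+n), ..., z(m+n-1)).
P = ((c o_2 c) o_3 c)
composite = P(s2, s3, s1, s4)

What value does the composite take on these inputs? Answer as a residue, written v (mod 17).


8 (mod 17)


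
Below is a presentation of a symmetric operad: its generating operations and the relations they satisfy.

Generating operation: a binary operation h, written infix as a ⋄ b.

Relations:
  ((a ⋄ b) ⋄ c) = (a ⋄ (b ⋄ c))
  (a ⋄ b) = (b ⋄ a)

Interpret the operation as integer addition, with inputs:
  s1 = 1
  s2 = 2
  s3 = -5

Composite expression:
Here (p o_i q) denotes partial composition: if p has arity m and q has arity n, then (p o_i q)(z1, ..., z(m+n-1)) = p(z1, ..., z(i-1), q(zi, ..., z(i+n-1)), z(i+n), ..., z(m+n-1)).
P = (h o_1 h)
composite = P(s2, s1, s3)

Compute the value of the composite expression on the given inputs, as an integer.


-2

(s2 ⋄ s1) = 3
((s2 ⋄ s1) ⋄ s3) = -2


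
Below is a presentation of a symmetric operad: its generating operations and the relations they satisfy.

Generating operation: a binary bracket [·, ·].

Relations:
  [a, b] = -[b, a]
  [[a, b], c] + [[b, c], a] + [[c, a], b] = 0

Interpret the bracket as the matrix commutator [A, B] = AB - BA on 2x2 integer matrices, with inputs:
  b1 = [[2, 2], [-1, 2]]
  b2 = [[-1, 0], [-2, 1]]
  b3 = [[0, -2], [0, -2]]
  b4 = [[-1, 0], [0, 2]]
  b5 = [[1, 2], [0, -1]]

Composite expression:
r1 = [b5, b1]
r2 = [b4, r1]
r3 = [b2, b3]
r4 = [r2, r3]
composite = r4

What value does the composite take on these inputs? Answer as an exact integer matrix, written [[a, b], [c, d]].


[[24, -96], [-48, -24]]


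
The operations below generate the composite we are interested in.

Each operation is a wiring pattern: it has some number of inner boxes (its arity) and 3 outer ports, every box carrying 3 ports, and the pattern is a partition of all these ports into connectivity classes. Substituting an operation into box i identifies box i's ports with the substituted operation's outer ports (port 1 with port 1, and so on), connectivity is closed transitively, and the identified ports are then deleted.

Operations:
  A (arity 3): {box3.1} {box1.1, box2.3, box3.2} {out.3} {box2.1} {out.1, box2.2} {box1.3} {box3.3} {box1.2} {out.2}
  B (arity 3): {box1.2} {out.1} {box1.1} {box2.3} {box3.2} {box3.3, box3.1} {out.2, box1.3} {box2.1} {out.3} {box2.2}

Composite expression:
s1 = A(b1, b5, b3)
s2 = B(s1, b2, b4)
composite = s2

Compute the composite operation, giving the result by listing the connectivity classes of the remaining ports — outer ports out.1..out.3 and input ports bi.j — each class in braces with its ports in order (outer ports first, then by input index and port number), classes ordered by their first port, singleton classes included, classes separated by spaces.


{out.1} {out.2} {out.3} {b1.1, b3.2, b5.3} {b1.2} {b1.3} {b2.1} {b2.2} {b2.3} {b3.1} {b3.3} {b4.1, b4.3} {b4.2} {b5.1} {b5.2}

Substituting into B glues patterns; closure does the rest.
A over (b1, b5, b3) gives {out.1, b5.2} {out.2} {out.3} {b1.1, b3.2, b5.3} {b1.2} {b1.3} {b3.1} {b3.3} {b5.1}, out.j being that stage's outer ports
B over (b1, b5, b3, b2, b4) gives {out.1} {out.2} {out.3} {b1.1, b3.2, b5.3} {b1.2} {b1.3} {b2.1} {b2.2} {b2.3} {b3.1} {b3.3} {b4.1, b4.3} {b4.2} {b5.1} {b5.2}, out.j being that stage's outer ports
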